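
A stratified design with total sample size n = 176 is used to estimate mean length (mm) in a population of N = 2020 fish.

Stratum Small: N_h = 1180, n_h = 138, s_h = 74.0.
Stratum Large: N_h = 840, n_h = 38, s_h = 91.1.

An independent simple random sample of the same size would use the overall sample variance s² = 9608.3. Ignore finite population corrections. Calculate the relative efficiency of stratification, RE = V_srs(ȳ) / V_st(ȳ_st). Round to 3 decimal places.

RE ≈ 1.064

V̂(ȳ_st) = Σ W_h² s_h²/n_h, with W_h = N_h/N and N = 2020:
  stratum Small: (1180/2020)²·74.0²/138 = 13.5408
  stratum Large: (840/2020)²·91.1²/38 = 37.7667
V_st = 51.3075
V_srs = s²/n = 9608.3/176 = 54.5926
Relative efficiency = V_srs / V_st = 54.5926/51.3075 = 1.0640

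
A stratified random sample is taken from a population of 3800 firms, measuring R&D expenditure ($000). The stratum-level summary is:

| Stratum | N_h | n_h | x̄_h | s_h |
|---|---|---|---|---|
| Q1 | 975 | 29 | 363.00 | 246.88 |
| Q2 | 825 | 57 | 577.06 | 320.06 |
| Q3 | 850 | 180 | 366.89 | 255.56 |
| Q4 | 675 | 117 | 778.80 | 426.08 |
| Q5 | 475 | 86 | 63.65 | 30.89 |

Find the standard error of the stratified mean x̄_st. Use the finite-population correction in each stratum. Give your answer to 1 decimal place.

SE(x̄_st) ≈ 16.4

V̂(x̄_st) = Σ W_h² (1 − n_h/N_h) s_h²/n_h, with W_h = N_h/N and N = 3800:
  stratum Q1: (975/3800)²·(1 − 29/975)·246.88²/29 = 134.246
  stratum Q2: (825/3800)²·(1 − 57/825)·320.06²/57 = 78.8562
  stratum Q3: (850/3800)²·(1 − 180/850)·255.56²/180 = 14.31
  stratum Q4: (675/3800)²·(1 − 117/675)·426.08²/117 = 40.4732
  stratum Q5: (475/3800)²·(1 − 86/475)·30.89²/86 = 0.141975
V̂(x̄_st) = 268.028
SE(x̄_st) = √268.028 = 16.3716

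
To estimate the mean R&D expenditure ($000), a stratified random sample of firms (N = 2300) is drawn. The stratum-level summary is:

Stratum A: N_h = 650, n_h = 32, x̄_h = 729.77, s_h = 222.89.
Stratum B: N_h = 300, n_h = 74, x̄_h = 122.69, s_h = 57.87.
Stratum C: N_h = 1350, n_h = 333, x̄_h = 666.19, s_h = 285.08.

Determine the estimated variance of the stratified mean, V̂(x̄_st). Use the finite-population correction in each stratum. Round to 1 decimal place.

V̂(x̄_st) ≈ 181.8

V̂(x̄_st) = Σ W_h² (1 − n_h/N_h) s_h²/n_h, with W_h = N_h/N and N = 2300:
  stratum A: (650/2300)²·(1 − 32/650)·222.89²/32 = 117.89
  stratum B: (300/2300)²·(1 − 74/300)·57.87²/74 = 0.580028
  stratum C: (1350/2300)²·(1 − 333/1350)·285.08²/333 = 63.3415
V̂(x̄_st) = 181.812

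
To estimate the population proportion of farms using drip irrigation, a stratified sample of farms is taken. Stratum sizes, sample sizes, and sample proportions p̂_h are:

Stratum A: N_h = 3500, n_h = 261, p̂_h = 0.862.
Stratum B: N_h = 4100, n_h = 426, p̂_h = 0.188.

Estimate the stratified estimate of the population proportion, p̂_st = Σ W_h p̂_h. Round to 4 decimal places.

p̂_st ≈ 0.4984

N = 7600; stratum weights W_h = N_h/N.
p̂_st = Σ W_h p̂_h = (3500·0.862 + 4100·0.188)/7600 = 0.49839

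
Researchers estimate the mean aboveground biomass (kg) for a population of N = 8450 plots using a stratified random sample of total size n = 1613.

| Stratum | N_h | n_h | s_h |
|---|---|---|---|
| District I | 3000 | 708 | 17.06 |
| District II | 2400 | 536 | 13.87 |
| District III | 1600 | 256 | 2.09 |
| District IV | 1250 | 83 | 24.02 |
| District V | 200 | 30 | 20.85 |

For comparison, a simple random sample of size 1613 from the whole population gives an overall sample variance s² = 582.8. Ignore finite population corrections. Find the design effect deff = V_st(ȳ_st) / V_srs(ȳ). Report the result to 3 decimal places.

V̂(ȳ_st) = Σ W_h² s_h²/n_h, with W_h = N_h/N and N = 8450:
  stratum District I: (3000/8450)²·17.06²/708 = 0.0518148
  stratum District II: (2400/8450)²·13.87²/536 = 0.0289532
  stratum District III: (1600/8450)²·2.09²/256 = 0.000611757
  stratum District IV: (1250/8450)²·24.02²/83 = 0.152116
  stratum District V: (200/8450)²·20.85²/30 = 0.00811778
V_st = 0.241613
V_srs = s²/n = 582.8/1613 = 0.361314
deff = V_st / V_srs = 0.241613/0.361314 = 0.6687

deff ≈ 0.669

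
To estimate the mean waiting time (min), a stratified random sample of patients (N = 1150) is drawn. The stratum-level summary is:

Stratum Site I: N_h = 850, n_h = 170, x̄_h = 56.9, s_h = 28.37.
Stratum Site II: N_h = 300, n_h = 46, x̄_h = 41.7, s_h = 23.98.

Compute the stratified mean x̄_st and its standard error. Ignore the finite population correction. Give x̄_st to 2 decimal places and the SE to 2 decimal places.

x̄_st ≈ 52.93, SE ≈ 1.85

x̄_st = Σ W_h x̄_h = (850·56.9 + 300·41.7)/1150 = 52.93478
V̂(x̄_st) = Σ W_h² s_h²/n_h, with W_h = N_h/N and N = 1150:
  stratum Site I: (850/1150)²·28.37²/170 = 2.5865
  stratum Site II: (300/1150)²·23.98²/46 = 0.850721
V̂(x̄_st) = 3.43722
SE(x̄_st) = √3.43722 = 1.85397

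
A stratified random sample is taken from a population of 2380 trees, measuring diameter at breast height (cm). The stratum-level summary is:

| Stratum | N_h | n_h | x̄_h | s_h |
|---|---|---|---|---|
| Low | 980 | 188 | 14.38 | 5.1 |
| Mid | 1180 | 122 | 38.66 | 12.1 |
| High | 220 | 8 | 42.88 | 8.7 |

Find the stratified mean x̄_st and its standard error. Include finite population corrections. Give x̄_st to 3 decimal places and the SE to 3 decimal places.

x̄_st = Σ W_h x̄_h = (980·14.38 + 1180·38.66 + 220·42.88)/2380 = 29.05244
V̂(x̄_st) = Σ W_h² (1 − n_h/N_h) s_h²/n_h, with W_h = N_h/N and N = 2380:
  stratum Low: (980/2380)²·(1 − 188/980)·5.1²/188 = 0.0189574
  stratum Mid: (1180/2380)²·(1 − 122/1180)·12.1²/122 = 0.264499
  stratum High: (220/2380)²·(1 − 8/220)·8.7²/8 = 0.0779028
V̂(x̄_st) = 0.36136
SE(x̄_st) = √0.36136 = 0.601132

x̄_st ≈ 29.052, SE ≈ 0.601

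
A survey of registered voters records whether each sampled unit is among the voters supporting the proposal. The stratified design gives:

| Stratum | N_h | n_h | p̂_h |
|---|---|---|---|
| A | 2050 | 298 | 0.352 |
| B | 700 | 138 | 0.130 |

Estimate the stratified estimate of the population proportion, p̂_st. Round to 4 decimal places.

N = 2750; stratum weights W_h = N_h/N.
p̂_st = Σ W_h p̂_h = (2050·0.352 + 700·0.130)/2750 = 0.29549

p̂_st ≈ 0.2955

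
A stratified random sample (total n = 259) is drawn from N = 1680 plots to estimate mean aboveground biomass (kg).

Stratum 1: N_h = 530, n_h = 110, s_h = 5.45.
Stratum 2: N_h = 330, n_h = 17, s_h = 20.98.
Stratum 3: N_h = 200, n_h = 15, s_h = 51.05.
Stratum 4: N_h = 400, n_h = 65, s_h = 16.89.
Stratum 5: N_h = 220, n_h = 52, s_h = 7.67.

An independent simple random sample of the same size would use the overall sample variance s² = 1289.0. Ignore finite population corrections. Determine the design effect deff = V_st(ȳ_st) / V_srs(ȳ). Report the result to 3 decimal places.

deff ≈ 0.755

V̂(ȳ_st) = Σ W_h² s_h²/n_h, with W_h = N_h/N and N = 1680:
  stratum 1: (530/1680)²·5.45²/110 = 0.0268741
  stratum 2: (330/1680)²·20.98²/17 = 0.999014
  stratum 3: (200/1680)²·51.05²/15 = 2.4623
  stratum 4: (400/1680)²·16.89²/65 = 0.248798
  stratum 5: (220/1680)²·7.67²/52 = 0.0194006
V_st = 3.75639
V_srs = s²/n = 1289.0/259 = 4.97683
deff = V_st / V_srs = 3.75639/4.97683 = 0.7548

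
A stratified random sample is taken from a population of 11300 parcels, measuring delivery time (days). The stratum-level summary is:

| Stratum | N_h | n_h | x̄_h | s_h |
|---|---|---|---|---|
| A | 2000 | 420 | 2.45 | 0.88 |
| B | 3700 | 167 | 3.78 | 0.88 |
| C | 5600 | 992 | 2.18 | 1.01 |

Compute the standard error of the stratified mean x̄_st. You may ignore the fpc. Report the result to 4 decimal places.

V̂(x̄_st) = Σ W_h² s_h²/n_h, with W_h = N_h/N and N = 11300:
  stratum A: (2000/11300)²·0.88²/420 = 5.77589e-05
  stratum B: (3700/11300)²·0.88²/167 = 0.000497159
  stratum C: (5600/11300)²·1.01²/992 = 0.000252552
V̂(x̄_st) = 0.00080747
SE(x̄_st) = √0.00080747 = 0.028416

SE(x̄_st) ≈ 0.0284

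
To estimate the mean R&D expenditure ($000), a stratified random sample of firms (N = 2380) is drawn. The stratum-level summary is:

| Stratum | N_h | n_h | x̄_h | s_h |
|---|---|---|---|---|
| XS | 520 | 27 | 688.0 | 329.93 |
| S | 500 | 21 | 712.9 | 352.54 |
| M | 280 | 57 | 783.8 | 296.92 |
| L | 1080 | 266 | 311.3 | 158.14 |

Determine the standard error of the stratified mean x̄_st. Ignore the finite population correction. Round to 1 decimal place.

SE(x̄_st) ≈ 22.2

V̂(x̄_st) = Σ W_h² s_h²/n_h, with W_h = N_h/N and N = 2380:
  stratum XS: (520/2380)²·329.93²/27 = 192.457
  stratum S: (500/2380)²·352.54²/21 = 261.206
  stratum M: (280/2380)²·296.92²/57 = 21.4075
  stratum L: (1080/2380)²·158.14²/266 = 19.3596
V̂(x̄_st) = 494.43
SE(x̄_st) = √494.43 = 22.2358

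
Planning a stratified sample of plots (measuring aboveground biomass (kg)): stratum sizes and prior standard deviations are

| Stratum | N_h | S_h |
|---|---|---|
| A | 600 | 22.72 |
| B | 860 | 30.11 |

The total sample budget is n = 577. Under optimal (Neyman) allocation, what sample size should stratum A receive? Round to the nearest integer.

Neyman allocation: n_h = n · N_h S_h / Σ N_i S_i, with n = 577.
  stratum A: N_h·S_h = 600·22.72 = 13632.00
  stratum B: N_h·S_h = 860·30.11 = 25894.60
Σ N_h S_h = 39526.60
n for stratum A = 577·13632.00/39526.60 = 198.997 → 199

199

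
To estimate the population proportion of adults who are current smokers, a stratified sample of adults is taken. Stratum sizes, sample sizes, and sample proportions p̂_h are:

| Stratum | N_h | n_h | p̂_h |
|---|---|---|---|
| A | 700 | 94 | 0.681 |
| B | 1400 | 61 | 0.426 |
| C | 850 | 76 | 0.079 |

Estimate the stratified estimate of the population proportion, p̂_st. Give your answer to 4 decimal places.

N = 2950; stratum weights W_h = N_h/N.
p̂_st = Σ W_h p̂_h = (700·0.681 + 1400·0.426 + 850·0.079)/2950 = 0.38653

p̂_st ≈ 0.3865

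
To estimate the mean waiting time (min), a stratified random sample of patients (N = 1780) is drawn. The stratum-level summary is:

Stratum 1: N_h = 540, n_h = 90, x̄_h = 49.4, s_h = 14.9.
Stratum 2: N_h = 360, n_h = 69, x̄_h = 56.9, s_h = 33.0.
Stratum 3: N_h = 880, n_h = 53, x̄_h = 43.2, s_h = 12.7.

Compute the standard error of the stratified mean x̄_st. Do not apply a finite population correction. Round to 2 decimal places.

SE(x̄_st) ≈ 1.27

V̂(x̄_st) = Σ W_h² s_h²/n_h, with W_h = N_h/N and N = 1780:
  stratum 1: (540/1780)²·14.9²/90 = 0.227027
  stratum 2: (360/1780)²·33.0²/69 = 0.645571
  stratum 3: (880/1780)²·12.7²/53 = 0.743801
V̂(x̄_st) = 1.6164
SE(x̄_st) = √1.6164 = 1.27138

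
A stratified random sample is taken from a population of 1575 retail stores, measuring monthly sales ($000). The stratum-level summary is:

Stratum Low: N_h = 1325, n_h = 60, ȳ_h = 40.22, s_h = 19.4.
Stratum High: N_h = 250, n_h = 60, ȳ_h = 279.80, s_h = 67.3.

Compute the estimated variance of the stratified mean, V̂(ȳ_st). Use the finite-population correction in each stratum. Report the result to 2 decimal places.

V̂(ȳ_st) ≈ 5.68

V̂(ȳ_st) = Σ W_h² (1 − n_h/N_h) s_h²/n_h, with W_h = N_h/N and N = 1575:
  stratum Low: (1325/1575)²·(1 − 60/1325)·19.4²/60 = 4.23836
  stratum High: (250/1575)²·(1 − 60/250)·67.3²/60 = 1.44548
V̂(ȳ_st) = 5.68383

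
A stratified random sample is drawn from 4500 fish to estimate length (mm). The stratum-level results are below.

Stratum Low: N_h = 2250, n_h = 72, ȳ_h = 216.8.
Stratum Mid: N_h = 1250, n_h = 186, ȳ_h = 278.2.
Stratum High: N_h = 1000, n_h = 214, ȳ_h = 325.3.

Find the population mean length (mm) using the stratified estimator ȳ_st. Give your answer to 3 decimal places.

N = Σ N_h = 4500. Stratum weights W_h = N_h/N.
ȳ_st = (2250·216.8 + 1250·278.2 + 1000·325.3) / 4500 = 257.96667

ȳ_st ≈ 257.967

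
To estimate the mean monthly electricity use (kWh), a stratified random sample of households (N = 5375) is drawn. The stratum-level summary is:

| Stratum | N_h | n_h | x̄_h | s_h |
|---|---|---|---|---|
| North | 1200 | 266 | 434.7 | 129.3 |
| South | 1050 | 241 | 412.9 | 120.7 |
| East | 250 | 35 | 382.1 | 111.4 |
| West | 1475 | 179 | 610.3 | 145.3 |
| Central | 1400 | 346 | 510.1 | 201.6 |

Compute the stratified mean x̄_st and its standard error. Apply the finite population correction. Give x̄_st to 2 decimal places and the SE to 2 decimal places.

x̄_st ≈ 495.82, SE ≈ 4.32

x̄_st = Σ W_h x̄_h = (1200·434.7 + 1050·412.9 + 250·382.1 + 1475·610.3 + 1400·510.1)/5375 = 495.82186
V̂(x̄_st) = Σ W_h² (1 − n_h/N_h) s_h²/n_h, with W_h = N_h/N and N = 5375:
  stratum North: (1200/5375)²·(1 − 266/1200)·129.3²/266 = 2.4383
  stratum South: (1050/5375)²·(1 − 241/1050)·120.7²/241 = 1.77737
  stratum East: (250/5375)²·(1 − 35/250)·111.4²/35 = 0.659666
  stratum West: (1475/5375)²·(1 − 179/1475)·145.3²/179 = 7.80402
  stratum Central: (1400/5375)²·(1 − 346/1400)·201.6²/346 = 5.99952
V̂(x̄_st) = 18.6789
SE(x̄_st) = √18.6789 = 4.32191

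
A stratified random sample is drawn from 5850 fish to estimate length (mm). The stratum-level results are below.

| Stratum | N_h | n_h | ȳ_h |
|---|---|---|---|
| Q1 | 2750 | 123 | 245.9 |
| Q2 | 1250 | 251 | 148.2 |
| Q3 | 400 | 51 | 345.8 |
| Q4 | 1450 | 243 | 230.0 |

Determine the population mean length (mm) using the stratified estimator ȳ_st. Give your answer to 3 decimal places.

N = Σ N_h = 5850. Stratum weights W_h = N_h/N.
ȳ_st = (2750·245.9 + 1250·148.2 + 400·345.8 + 1450·230.0) / 5850 = 227.91368

ȳ_st ≈ 227.914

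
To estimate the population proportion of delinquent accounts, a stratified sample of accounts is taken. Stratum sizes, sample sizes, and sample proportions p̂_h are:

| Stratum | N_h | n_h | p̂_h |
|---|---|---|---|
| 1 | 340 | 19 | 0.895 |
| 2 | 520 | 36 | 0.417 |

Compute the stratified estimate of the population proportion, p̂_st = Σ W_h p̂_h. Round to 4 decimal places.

p̂_st ≈ 0.6060

N = 860; stratum weights W_h = N_h/N.
p̂_st = Σ W_h p̂_h = (340·0.895 + 520·0.417)/860 = 0.60598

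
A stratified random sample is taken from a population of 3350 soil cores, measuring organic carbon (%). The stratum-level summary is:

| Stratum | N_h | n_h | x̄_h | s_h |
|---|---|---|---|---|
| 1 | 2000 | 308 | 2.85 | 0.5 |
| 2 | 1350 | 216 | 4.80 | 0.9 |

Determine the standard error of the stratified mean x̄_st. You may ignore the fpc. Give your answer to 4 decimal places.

SE(x̄_st) ≈ 0.0300

V̂(x̄_st) = Σ W_h² s_h²/n_h, with W_h = N_h/N and N = 3350:
  stratum 1: (2000/3350)²·0.5²/308 = 0.000289307
  stratum 2: (1350/3350)²·0.9²/216 = 0.000608989
V̂(x̄_st) = 0.000898296
SE(x̄_st) = √0.000898296 = 0.0299716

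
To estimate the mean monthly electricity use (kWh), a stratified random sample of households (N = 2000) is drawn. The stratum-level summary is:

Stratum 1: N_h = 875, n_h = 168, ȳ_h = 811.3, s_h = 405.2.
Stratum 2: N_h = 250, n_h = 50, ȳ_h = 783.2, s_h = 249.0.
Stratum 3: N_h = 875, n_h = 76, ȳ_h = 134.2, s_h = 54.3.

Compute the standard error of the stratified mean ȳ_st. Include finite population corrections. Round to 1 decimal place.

V̂(ȳ_st) = Σ W_h² (1 − n_h/N_h) s_h²/n_h, with W_h = N_h/N and N = 2000:
  stratum 1: (875/2000)²·(1 − 168/875)·405.2²/168 = 151.146
  stratum 2: (250/2000)²·(1 − 50/250)·249.0²/50 = 15.5003
  stratum 3: (875/2000)²·(1 − 76/875)·54.3²/76 = 6.7808
V̂(ȳ_st) = 173.427
SE(ȳ_st) = √173.427 = 13.1692

SE(ȳ_st) ≈ 13.2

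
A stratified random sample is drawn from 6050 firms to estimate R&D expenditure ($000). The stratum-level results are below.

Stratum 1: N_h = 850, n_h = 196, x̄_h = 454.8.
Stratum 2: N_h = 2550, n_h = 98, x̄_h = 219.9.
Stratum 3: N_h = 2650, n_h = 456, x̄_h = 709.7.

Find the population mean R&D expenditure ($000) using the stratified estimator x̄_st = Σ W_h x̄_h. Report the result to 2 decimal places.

N = Σ N_h = 6050. Stratum weights W_h = N_h/N.
x̄_st = (850·454.8 + 2550·219.9 + 2650·709.7) / 6050 = 467.4430

x̄_st ≈ 467.44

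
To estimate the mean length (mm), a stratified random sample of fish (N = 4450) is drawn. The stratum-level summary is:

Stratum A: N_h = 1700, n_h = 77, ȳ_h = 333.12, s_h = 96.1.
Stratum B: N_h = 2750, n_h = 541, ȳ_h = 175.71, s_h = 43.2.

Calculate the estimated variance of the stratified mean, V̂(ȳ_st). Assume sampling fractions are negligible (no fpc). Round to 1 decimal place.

V̂(ȳ_st) = Σ W_h² s_h²/n_h, with W_h = N_h/N and N = 4450:
  stratum A: (1700/4450)²·96.1²/77 = 17.5039
  stratum B: (2750/4450)²·43.2²/541 = 1.31739
V̂(ȳ_st) = 18.8213

V̂(ȳ_st) ≈ 18.8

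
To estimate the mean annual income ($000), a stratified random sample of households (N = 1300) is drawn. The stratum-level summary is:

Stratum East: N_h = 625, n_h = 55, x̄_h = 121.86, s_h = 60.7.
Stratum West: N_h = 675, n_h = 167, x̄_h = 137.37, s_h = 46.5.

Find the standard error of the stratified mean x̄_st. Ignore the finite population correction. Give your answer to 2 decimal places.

SE(x̄_st) ≈ 4.36

V̂(x̄_st) = Σ W_h² s_h²/n_h, with W_h = N_h/N and N = 1300:
  stratum East: (625/1300)²·60.7²/55 = 15.4842
  stratum West: (675/1300)²·46.5²/167 = 3.49068
V̂(x̄_st) = 18.9749
SE(x̄_st) = √18.9749 = 4.35601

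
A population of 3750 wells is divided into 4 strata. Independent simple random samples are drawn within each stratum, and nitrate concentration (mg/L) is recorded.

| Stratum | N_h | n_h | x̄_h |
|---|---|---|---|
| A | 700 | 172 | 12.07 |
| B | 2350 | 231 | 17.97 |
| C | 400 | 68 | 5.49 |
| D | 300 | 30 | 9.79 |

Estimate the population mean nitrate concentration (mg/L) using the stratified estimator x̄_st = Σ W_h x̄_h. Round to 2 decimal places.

N = Σ N_h = 3750. Stratum weights W_h = N_h/N.
x̄_st = (700·12.07 + 2350·17.97 + 400·5.49 + 300·9.79) / 3750 = 14.8831

x̄_st ≈ 14.88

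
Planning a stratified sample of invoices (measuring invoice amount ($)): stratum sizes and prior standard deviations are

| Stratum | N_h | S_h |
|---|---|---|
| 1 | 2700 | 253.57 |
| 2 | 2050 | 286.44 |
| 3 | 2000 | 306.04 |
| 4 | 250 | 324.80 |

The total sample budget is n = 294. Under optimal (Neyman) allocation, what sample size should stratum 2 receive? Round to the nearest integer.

Neyman allocation: n_h = n · N_h S_h / Σ N_i S_i, with n = 294.
  stratum 1: N_h·S_h = 2700·253.57 = 684639.00
  stratum 2: N_h·S_h = 2050·286.44 = 587202.00
  stratum 3: N_h·S_h = 2000·306.04 = 612080.00
  stratum 4: N_h·S_h = 250·324.80 = 81200.00
Σ N_h S_h = 1965121.00
n for stratum 2 = 294·587202.00/1965121.00 = 87.851 → 88

88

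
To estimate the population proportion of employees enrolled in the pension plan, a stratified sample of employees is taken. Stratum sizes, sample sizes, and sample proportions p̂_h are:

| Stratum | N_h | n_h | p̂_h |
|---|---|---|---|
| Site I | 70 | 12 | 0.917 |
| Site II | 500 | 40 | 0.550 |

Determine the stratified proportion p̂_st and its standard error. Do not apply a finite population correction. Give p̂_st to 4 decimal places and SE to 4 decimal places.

p̂_st ≈ 0.5951, SE ≈ 0.0706

N = 570; stratum weights W_h = N_h/N.
p̂_st = Σ W_h p̂_h = (70·0.917 + 500·0.550)/570 = 0.59507
V̂(p̂_st) = Σ W_h² p̂_h(1−p̂_h)/(n_h−1):
  stratum Site I: (70/570)²·0.917·0.083/11 = 0.000104352
  stratum Site II: (500/570)²·0.550·0.450/39 = 0.00488316
V̂(p̂_st) = 0.00498751; SE = √V̂ = 0.0706223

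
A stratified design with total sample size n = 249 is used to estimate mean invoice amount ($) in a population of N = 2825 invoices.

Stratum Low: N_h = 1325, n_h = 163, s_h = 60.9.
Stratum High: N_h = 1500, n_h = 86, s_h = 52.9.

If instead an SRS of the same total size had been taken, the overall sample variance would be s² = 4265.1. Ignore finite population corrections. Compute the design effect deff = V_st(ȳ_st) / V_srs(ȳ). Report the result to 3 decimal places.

deff ≈ 0.828

V̂(ȳ_st) = Σ W_h² s_h²/n_h, with W_h = N_h/N and N = 2825:
  stratum Low: (1325/2825)²·60.9²/163 = 5.00544
  stratum High: (1500/2825)²·52.9²/86 = 9.174
V_st = 14.1794
V_srs = s²/n = 4265.1/249 = 17.1289
deff = V_st / V_srs = 14.1794/17.1289 = 0.8278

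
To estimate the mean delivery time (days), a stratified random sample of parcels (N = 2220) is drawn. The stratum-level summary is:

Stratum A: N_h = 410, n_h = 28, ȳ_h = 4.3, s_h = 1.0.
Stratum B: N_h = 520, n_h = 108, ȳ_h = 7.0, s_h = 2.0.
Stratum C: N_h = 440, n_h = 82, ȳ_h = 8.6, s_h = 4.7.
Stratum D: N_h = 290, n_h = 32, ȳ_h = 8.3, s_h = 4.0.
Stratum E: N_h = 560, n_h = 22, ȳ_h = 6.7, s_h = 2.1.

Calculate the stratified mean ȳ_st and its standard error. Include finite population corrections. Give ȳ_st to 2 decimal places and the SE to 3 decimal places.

ȳ_st = Σ W_h ȳ_h = (410·4.3 + 520·7.0 + 440·8.6 + 290·8.3 + 560·6.7)/2220 = 6.91261
V̂(ȳ_st) = Σ W_h² (1 − n_h/N_h) s_h²/n_h, with W_h = N_h/N and N = 2220:
  stratum A: (410/2220)²·(1 − 28/410)·1.0²/28 = 0.00113497
  stratum B: (520/2220)²·(1 − 108/520)·2.0²/108 = 0.00161002
  stratum C: (440/2220)²·(1 − 82/440)·4.7²/82 = 0.00861017
  stratum D: (290/2220)²·(1 − 32/290)·4.0²/32 = 0.0075907
  stratum E: (560/2220)²·(1 − 22/560)·2.1²/22 = 0.0122541
V̂(ȳ_st) = 0.0311999
SE(ȳ_st) = √0.0311999 = 0.176635

ȳ_st ≈ 6.91, SE ≈ 0.177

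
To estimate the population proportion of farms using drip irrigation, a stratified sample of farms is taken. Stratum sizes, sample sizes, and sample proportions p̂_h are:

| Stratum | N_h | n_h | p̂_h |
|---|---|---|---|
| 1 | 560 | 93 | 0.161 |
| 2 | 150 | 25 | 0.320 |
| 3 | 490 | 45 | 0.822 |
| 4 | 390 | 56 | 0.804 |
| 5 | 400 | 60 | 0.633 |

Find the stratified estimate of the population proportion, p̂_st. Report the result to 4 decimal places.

N = 1990; stratum weights W_h = N_h/N.
p̂_st = Σ W_h p̂_h = (560·0.161 + 150·0.320 + 490·0.822 + 390·0.804 + 400·0.633)/1990 = 0.55663

p̂_st ≈ 0.5566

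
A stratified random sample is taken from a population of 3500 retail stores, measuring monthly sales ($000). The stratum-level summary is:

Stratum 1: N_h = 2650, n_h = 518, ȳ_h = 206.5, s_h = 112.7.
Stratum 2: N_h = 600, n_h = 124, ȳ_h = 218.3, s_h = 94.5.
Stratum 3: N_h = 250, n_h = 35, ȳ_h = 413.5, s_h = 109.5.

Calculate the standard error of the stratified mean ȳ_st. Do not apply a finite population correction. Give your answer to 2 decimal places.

SE(ȳ_st) ≈ 4.23

V̂(ȳ_st) = Σ W_h² s_h²/n_h, with W_h = N_h/N and N = 3500:
  stratum 1: (2650/3500)²·112.7²/518 = 14.0564
  stratum 2: (600/3500)²·94.5²/124 = 2.11645
  stratum 3: (250/3500)²·109.5²/35 = 1.74785
V̂(ȳ_st) = 17.9207
SE(ȳ_st) = √17.9207 = 4.23328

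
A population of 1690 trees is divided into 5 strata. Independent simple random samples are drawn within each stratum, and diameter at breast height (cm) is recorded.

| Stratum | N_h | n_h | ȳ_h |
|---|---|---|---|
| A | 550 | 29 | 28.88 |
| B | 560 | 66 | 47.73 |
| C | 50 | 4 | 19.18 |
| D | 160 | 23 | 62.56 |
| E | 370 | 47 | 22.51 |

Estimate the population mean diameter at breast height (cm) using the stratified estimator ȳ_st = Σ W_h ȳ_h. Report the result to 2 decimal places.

ȳ_st ≈ 36.63

N = Σ N_h = 1690. Stratum weights W_h = N_h/N.
ȳ_st = (550·28.88 + 560·47.73 + 50·19.18 + 160·62.56 + 370·22.51) / 1690 = 36.6332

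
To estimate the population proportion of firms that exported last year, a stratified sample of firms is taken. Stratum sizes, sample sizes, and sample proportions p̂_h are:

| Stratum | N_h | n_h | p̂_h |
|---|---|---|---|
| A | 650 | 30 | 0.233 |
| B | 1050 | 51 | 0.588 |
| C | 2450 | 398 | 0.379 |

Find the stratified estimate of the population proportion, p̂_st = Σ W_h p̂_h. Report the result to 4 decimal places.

N = 4150; stratum weights W_h = N_h/N.
p̂_st = Σ W_h p̂_h = (650·0.233 + 1050·0.588 + 2450·0.379)/4150 = 0.40901

p̂_st ≈ 0.4090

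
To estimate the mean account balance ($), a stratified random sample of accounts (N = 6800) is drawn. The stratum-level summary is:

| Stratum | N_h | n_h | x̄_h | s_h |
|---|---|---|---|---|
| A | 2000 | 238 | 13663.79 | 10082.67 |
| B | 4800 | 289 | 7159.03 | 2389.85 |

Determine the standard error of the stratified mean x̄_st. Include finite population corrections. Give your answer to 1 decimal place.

V̂(x̄_st) = Σ W_h² (1 − n_h/N_h) s_h²/n_h, with W_h = N_h/N and N = 6800:
  stratum A: (2000/6800)²·(1 − 238/2000)·10082.67²/238 = 32553.1
  stratum B: (4800/6800)²·(1 − 289/4800)·2389.85²/289 = 9254.22
V̂(x̄_st) = 41807.3
SE(x̄_st) = √41807.3 = 204.468

SE(x̄_st) ≈ 204.5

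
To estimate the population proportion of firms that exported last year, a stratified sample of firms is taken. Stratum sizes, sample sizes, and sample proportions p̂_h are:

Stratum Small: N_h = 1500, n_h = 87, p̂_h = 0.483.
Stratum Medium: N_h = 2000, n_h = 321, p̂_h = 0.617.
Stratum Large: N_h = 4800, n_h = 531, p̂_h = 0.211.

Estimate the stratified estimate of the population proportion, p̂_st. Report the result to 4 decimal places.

N = 8300; stratum weights W_h = N_h/N.
p̂_st = Σ W_h p̂_h = (1500·0.483 + 2000·0.617 + 4800·0.211)/8300 = 0.35799

p̂_st ≈ 0.3580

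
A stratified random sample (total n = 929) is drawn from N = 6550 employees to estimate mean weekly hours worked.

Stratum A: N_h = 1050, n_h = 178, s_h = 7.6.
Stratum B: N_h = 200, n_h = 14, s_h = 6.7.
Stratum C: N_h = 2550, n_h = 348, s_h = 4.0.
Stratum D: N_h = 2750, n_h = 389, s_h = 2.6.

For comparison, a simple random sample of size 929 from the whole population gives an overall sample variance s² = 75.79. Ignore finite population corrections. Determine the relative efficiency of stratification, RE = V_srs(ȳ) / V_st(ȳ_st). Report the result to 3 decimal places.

V̂(ȳ_st) = Σ W_h² s_h²/n_h, with W_h = N_h/N and N = 6550:
  stratum A: (1050/6550)²·7.6²/178 = 0.00833879
  stratum B: (200/6550)²·6.7²/14 = 0.0029895
  stratum C: (2550/6550)²·4.0²/348 = 0.00696849
  stratum D: (2750/6550)²·2.6²/389 = 0.00306323
V_st = 0.02136
V_srs = s²/n = 75.79/929 = 0.0815823
Relative efficiency = V_srs / V_st = 0.0815823/0.02136 = 3.8194

RE ≈ 3.819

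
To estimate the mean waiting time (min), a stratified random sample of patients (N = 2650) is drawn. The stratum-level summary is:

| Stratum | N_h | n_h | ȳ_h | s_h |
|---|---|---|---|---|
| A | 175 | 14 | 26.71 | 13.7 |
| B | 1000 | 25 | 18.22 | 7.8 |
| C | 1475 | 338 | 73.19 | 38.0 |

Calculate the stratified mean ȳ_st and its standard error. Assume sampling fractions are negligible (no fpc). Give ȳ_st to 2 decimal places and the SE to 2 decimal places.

ȳ_st ≈ 49.38, SE ≈ 1.31

ȳ_st = Σ W_h ȳ_h = (175·26.71 + 1000·18.22 + 1475·73.19)/2650 = 49.37717
V̂(ȳ_st) = Σ W_h² s_h²/n_h, with W_h = N_h/N and N = 2650:
  stratum A: (175/2650)²·13.7²/14 = 0.0584652
  stratum B: (1000/2650)²·7.8²/25 = 0.346543
  stratum C: (1475/2650)²·38.0²/338 = 1.32356
V̂(ȳ_st) = 1.72857
SE(ȳ_st) = √1.72857 = 1.31475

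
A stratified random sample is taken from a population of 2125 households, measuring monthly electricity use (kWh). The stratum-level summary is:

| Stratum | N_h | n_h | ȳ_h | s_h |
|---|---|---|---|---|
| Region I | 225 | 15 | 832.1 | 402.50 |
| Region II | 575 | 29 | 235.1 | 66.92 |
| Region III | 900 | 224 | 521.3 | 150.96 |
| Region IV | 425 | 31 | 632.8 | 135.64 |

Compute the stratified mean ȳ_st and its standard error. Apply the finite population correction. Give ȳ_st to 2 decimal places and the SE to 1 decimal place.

ȳ_st ≈ 499.07, SE ≈ 12.6

ȳ_st = Σ W_h ȳ_h = (225·832.1 + 575·235.1 + 900·521.3 + 425·632.8)/2125 = 499.06588
V̂(ȳ_st) = Σ W_h² (1 − n_h/N_h) s_h²/n_h, with W_h = N_h/N and N = 2125:
  stratum Region I: (225/2125)²·(1 − 15/225)·402.50²/15 = 113.012
  stratum Region II: (575/2125)²·(1 − 29/575)·66.92²/29 = 10.7363
  stratum Region III: (900/2125)²·(1 − 224/900)·150.96²/224 = 13.7071
  stratum Region IV: (425/2125)²·(1 − 31/425)·135.64²/31 = 22.008
V̂(ȳ_st) = 159.463
SE(ȳ_st) = √159.463 = 12.6279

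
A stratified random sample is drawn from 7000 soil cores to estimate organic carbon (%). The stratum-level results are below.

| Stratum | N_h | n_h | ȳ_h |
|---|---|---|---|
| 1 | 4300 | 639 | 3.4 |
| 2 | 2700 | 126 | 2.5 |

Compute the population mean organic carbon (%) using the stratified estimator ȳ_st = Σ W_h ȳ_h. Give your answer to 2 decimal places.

ȳ_st ≈ 3.05

N = Σ N_h = 7000. Stratum weights W_h = N_h/N.
ȳ_st = (4300·3.4 + 2700·2.5) / 7000 = 3.0529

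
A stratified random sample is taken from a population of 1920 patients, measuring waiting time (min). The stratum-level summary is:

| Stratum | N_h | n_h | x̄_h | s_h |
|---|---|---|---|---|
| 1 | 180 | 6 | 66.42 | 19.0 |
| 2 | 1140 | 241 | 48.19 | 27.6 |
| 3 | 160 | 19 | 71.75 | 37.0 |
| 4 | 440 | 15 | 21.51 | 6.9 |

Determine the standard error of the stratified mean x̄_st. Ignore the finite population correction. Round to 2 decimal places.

SE(x̄_st) ≈ 1.52

V̂(x̄_st) = Σ W_h² s_h²/n_h, with W_h = N_h/N and N = 1920:
  stratum 1: (180/1920)²·19.0²/6 = 0.528809
  stratum 2: (1140/1920)²·27.6²/241 = 1.11432
  stratum 3: (160/1920)²·37.0²/19 = 0.500365
  stratum 4: (440/1920)²·6.9²/15 = 0.16669
V̂(x̄_st) = 2.31018
SE(x̄_st) = √2.31018 = 1.51993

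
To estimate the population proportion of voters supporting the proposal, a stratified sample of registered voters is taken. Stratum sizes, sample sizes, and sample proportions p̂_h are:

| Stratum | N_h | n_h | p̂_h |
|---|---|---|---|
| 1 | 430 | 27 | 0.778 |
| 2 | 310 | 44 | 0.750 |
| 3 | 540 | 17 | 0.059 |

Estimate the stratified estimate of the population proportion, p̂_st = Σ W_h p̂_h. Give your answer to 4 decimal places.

N = 1280; stratum weights W_h = N_h/N.
p̂_st = Σ W_h p̂_h = (430·0.778 + 310·0.750 + 540·0.059)/1280 = 0.46789

p̂_st ≈ 0.4679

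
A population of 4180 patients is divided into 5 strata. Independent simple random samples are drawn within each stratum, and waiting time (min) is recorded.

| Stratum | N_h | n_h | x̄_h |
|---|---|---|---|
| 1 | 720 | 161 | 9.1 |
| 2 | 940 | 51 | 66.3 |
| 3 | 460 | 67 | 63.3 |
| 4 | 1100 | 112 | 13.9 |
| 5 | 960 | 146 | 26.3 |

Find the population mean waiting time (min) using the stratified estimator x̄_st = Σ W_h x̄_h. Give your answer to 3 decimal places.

x̄_st ≈ 33.141

N = Σ N_h = 4180. Stratum weights W_h = N_h/N.
x̄_st = (720·9.1 + 940·66.3 + 460·63.3 + 1100·13.9 + 960·26.3) / 4180 = 33.14115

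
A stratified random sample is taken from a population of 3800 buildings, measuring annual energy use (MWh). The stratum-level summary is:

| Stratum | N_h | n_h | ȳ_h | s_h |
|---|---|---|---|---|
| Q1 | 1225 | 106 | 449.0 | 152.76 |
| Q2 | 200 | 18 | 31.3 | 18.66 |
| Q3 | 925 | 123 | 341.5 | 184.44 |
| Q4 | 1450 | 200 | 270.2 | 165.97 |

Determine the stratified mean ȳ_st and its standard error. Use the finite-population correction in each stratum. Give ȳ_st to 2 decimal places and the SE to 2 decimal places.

ȳ_st ≈ 332.62, SE ≈ 7.24

ȳ_st = Σ W_h ȳ_h = (1225·449.0 + 200·31.3 + 925·341.5 + 1450·270.2)/3800 = 332.62171
V̂(ȳ_st) = Σ W_h² (1 − n_h/N_h) s_h²/n_h, with W_h = N_h/N and N = 3800:
  stratum Q1: (1225/3800)²·(1 − 106/1225)·152.76²/106 = 20.8984
  stratum Q2: (200/3800)²·(1 − 18/200)·18.66²/18 = 0.0487624
  stratum Q3: (925/3800)²·(1 − 123/925)·184.44²/123 = 14.2087
  stratum Q4: (1450/3800)²·(1 − 200/1450)·165.97²/200 = 17.2878
V̂(ȳ_st) = 52.4436
SE(ȳ_st) = √52.4436 = 7.2418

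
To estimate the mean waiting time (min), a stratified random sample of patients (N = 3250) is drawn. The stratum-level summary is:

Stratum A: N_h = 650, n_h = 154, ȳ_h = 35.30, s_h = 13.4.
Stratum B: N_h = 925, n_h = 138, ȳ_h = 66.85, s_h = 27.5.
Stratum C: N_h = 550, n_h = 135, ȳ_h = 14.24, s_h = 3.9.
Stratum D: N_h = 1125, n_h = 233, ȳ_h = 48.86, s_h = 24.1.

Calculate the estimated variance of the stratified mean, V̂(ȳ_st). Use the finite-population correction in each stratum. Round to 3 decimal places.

V̂(ȳ_st) ≈ 0.653

V̂(ȳ_st) = Σ W_h² (1 − n_h/N_h) s_h²/n_h, with W_h = N_h/N and N = 3250:
  stratum A: (650/3250)²·(1 − 154/650)·13.4²/154 = 0.0355891
  stratum B: (925/3250)²·(1 − 138/925)·27.5²/138 = 0.37769
  stratum C: (550/3250)²·(1 − 135/550)·3.9²/135 = 0.00243467
  stratum D: (1125/3250)²·(1 − 233/1125)·24.1²/233 = 0.236826
V̂(ȳ_st) = 0.65254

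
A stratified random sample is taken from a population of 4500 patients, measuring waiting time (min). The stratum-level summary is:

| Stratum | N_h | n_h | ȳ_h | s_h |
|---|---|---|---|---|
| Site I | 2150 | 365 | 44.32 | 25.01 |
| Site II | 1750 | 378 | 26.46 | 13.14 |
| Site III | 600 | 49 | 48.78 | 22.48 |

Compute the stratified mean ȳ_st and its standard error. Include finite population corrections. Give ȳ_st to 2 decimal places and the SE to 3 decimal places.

ȳ_st = Σ W_h ȳ_h = (2150·44.32 + 1750·26.46 + 600·48.78)/4500 = 37.96911
V̂(ȳ_st) = Σ W_h² (1 − n_h/N_h) s_h²/n_h, with W_h = N_h/N and N = 4500:
  stratum Site I: (2150/4500)²·(1 − 365/2150)·25.01²/365 = 0.324778
  stratum Site II: (1750/4500)²·(1 − 378/1750)·13.14²/378 = 0.0541584
  stratum Site III: (600/4500)²·(1 − 49/600)·22.48²/49 = 0.168374
V̂(ȳ_st) = 0.54731
SE(ȳ_st) = √0.54731 = 0.739804

ȳ_st ≈ 37.97, SE ≈ 0.740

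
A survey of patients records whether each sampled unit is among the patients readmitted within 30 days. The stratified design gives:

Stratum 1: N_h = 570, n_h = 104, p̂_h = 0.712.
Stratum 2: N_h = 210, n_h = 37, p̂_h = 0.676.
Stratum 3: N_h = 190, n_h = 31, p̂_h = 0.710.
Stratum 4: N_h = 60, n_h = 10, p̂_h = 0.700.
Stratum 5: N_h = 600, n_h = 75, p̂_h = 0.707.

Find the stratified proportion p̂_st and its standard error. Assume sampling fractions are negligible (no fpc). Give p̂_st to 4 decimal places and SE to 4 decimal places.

N = 1630; stratum weights W_h = N_h/N.
p̂_st = Σ W_h p̂_h = (570·0.712 + 210·0.676 + 190·0.710 + 60·0.700 + 600·0.707)/1630 = 0.70485
V̂(p̂_st) = Σ W_h² p̂_h(1−p̂_h)/(n_h−1):
  stratum 1: (570/1630)²·0.712·0.288/103 = 0.00024345
  stratum 2: (210/1630)²·0.676·0.324/36 = 0.000100984
  stratum 3: (190/1630)²·0.710·0.290/30 = 9.32539e-05
  stratum 4: (60/1630)²·0.700·0.300/9 = 3.16158e-05
  stratum 5: (600/1630)²·0.707·0.293/74 = 0.0003793
V̂(p̂_st) = 0.000848603; SE = √V̂ = 0.0291308

p̂_st ≈ 0.7048, SE ≈ 0.0291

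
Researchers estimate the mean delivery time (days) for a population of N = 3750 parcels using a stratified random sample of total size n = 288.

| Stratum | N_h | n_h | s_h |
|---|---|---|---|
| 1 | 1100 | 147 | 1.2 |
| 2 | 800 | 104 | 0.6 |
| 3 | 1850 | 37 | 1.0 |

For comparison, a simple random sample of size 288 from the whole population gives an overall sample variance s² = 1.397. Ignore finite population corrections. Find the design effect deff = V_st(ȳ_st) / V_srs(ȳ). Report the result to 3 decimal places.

V̂(ȳ_st) = Σ W_h² s_h²/n_h, with W_h = N_h/N and N = 3750:
  stratum 1: (1100/3750)²·1.2²/147 = 0.000842884
  stratum 2: (800/3750)²·0.6²/104 = 0.000157538
  stratum 3: (1850/3750)²·1.0²/37 = 0.00657778
V_st = 0.0075782
V_srs = s²/n = 1.397/288 = 0.00485069
deff = V_st / V_srs = 0.0075782/0.00485069 = 1.5623

deff ≈ 1.562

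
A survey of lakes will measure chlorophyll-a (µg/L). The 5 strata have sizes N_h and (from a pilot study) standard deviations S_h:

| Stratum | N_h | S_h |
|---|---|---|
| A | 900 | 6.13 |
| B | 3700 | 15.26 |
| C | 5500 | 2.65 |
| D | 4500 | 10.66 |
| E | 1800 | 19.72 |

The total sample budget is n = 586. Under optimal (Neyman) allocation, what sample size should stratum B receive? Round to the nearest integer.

Neyman allocation: n_h = n · N_h S_h / Σ N_i S_i, with n = 586.
  stratum A: N_h·S_h = 900·6.13 = 5517.00
  stratum B: N_h·S_h = 3700·15.26 = 56462.00
  stratum C: N_h·S_h = 5500·2.65 = 14575.00
  stratum D: N_h·S_h = 4500·10.66 = 47970.00
  stratum E: N_h·S_h = 1800·19.72 = 35496.00
Σ N_h S_h = 160020.00
n for stratum B = 586·56462.00/160020.00 = 206.766 → 207

207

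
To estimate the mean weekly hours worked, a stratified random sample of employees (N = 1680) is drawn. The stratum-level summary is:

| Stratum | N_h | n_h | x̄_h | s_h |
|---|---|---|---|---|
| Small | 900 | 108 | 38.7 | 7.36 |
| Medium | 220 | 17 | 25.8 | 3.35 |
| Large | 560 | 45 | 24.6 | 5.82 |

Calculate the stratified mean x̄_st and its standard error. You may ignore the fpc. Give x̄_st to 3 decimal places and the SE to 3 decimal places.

x̄_st ≈ 32.311, SE ≈ 0.489

x̄_st = Σ W_h x̄_h = (900·38.7 + 220·25.8 + 560·24.6)/1680 = 32.31071
V̂(x̄_st) = Σ W_h² s_h²/n_h, with W_h = N_h/N and N = 1680:
  stratum Small: (900/1680)²·7.36²/108 = 0.143946
  stratum Medium: (220/1680)²·3.35²/17 = 0.0113205
  stratum Large: (560/1680)²·5.82²/45 = 0.0836356
V̂(x̄_st) = 0.238902
SE(x̄_st) = √0.238902 = 0.488776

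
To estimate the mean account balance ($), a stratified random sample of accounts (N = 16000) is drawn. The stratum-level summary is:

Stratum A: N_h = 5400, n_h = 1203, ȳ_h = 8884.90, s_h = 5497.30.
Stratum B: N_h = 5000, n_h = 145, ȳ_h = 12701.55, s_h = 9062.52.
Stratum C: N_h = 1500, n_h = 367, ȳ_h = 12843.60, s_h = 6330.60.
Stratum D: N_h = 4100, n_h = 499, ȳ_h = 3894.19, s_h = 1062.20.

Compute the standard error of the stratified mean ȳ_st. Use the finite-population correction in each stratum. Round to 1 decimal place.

SE(ȳ_st) ≈ 238.3

V̂(ȳ_st) = Σ W_h² (1 − n_h/N_h) s_h²/n_h, with W_h = N_h/N and N = 16000:
  stratum A: (5400/16000)²·(1 − 1203/5400)·5497.30²/1203 = 2223.96
  stratum B: (5000/16000)²·(1 − 145/5000)·9062.52²/145 = 53709.3
  stratum C: (1500/16000)²·(1 − 367/1500)·6330.60²/367 = 724.945
  stratum D: (4100/16000)²·(1 − 499/4100)·1062.20²/499 = 130.4
V̂(ȳ_st) = 56788.6
SE(ȳ_st) = √56788.6 = 238.304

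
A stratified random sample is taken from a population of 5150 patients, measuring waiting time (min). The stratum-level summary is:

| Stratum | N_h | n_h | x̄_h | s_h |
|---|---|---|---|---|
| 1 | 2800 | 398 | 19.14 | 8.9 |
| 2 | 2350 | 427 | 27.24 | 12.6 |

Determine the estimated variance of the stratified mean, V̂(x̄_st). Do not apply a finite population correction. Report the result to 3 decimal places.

V̂(x̄_st) ≈ 0.136

V̂(x̄_st) = Σ W_h² s_h²/n_h, with W_h = N_h/N and N = 5150:
  stratum 1: (2800/5150)²·8.9²/398 = 0.05883
  stratum 2: (2350/5150)²·12.6²/427 = 0.0774167
V̂(x̄_st) = 0.136247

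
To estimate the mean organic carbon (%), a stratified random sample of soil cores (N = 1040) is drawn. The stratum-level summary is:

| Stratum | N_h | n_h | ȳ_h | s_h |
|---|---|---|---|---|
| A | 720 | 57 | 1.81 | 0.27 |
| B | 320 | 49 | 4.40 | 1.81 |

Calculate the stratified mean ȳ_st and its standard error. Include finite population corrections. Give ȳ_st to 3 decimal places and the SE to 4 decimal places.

ȳ_st ≈ 2.607, SE ≈ 0.0770

ȳ_st = Σ W_h ȳ_h = (720·1.81 + 320·4.40)/1040 = 2.60692
V̂(ȳ_st) = Σ W_h² (1 − n_h/N_h) s_h²/n_h, with W_h = N_h/N and N = 1040:
  stratum A: (720/1040)²·(1 − 57/720)·0.27²/57 = 0.000564459
  stratum B: (320/1040)²·(1 − 49/320)·1.81²/49 = 0.0053606
V̂(ȳ_st) = 0.00592506
SE(ȳ_st) = √0.00592506 = 0.0769744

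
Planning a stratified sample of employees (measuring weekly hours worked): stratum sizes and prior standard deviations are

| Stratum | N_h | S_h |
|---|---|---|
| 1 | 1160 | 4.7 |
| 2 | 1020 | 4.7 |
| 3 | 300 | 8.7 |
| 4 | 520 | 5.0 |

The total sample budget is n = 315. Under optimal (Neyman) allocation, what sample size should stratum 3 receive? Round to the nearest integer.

53

Neyman allocation: n_h = n · N_h S_h / Σ N_i S_i, with n = 315.
  stratum 1: N_h·S_h = 1160·4.7 = 5452.00
  stratum 2: N_h·S_h = 1020·4.7 = 4794.00
  stratum 3: N_h·S_h = 300·8.7 = 2610.00
  stratum 4: N_h·S_h = 520·5.0 = 2600.00
Σ N_h S_h = 15456.00
n for stratum 3 = 315·2610.00/15456.00 = 53.193 → 53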